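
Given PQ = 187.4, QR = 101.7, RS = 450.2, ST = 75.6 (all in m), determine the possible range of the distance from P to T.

The maximum is all hops collinear in one direction: 187.4 + 101.7 + 450.2 + 75.6 = 814.9.
The longest hop is 450.2; the others sum to 364.7. Folding the others back against it leaves at least 450.2 − 364.7 = 85.5.

85.5 ≤ PT ≤ 814.9 m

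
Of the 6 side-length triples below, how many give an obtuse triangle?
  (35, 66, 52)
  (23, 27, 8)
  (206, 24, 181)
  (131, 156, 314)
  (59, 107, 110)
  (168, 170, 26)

(35,66,52): 35²+52² = 3929 < 4356 = 66² → obtuse
(23,27,8): 8²+23² = 593 < 729 = 27² → obtuse
(206,24,181): 24+181 ≤ 206, not a triangle
(131,156,314): 131+156 ≤ 314, not a triangle
(59,107,110): 59²+107² = 14930 > 12100 = 110² → acute
(168,170,26): 26²+168² = 28900 = 170² → right
2 of the 6 are obtuse.

2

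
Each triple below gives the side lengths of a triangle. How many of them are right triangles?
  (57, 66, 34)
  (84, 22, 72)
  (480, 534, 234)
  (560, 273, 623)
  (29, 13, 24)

2

(57,66,34): 34²+57² = 4405 > 4356 = 66² → acute
(84,22,72): 22²+72² = 5668 < 7056 = 84² → obtuse
(480,534,234): 234²+480² = 285156 = 534² → right
(560,273,623): 273²+560² = 388129 = 623² → right
(29,13,24): 13²+24² = 745 < 841 = 29² → obtuse
2 of the 5 are right.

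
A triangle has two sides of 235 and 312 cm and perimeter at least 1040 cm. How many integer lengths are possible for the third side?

Triangle inequality: 77 < x < 547. Perimeter ≥ 1040 gives x ≥ 1040 − 235 − 312 = 493.
So 493 ≤ x < 547; integers 493 through 546: 54 values.

54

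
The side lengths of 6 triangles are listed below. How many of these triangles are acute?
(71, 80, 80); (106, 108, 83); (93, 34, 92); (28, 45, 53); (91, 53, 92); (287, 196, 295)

(71,80,80): 71²+80² = 11441 > 6400 = 80² → acute
(106,108,83): 83²+106² = 18125 > 11664 = 108² → acute
(93,34,92): 34²+92² = 9620 > 8649 = 93² → acute
(28,45,53): 28²+45² = 2809 = 53² → right
(91,53,92): 53²+91² = 11090 > 8464 = 92² → acute
(287,196,295): 196²+287² = 120785 > 87025 = 295² → acute
5 of the 6 are acute.

5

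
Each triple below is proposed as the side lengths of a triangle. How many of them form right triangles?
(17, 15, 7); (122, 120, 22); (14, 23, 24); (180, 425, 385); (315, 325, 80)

3

(17,15,7): 7²+15² = 274 < 289 = 17² → obtuse
(122,120,22): 22²+120² = 14884 = 122² → right
(14,23,24): 14²+23² = 725 > 576 = 24² → acute
(180,425,385): 180²+385² = 180625 = 425² → right
(315,325,80): 80²+315² = 105625 = 325² → right
3 of the 5 are right.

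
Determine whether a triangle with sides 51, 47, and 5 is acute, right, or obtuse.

Compare the square of the longest side to the sum of squares of the other two: 5² + 47² = 2234 < 2601 = 51².

obtuse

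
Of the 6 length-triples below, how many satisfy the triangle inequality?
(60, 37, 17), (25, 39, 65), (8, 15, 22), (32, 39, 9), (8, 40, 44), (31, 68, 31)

3

(17,37,60): 17+37 ≤ 60 → not valid
(25,39,65): 25+39 ≤ 65 → not valid
(8,15,22): 8+15 > 22 → valid
(9,32,39): 9+32 > 39 → valid
(8,40,44): 8+40 > 44 → valid
(31,31,68): 31+31 ≤ 68 → not valid
3 of the 6 triples form a triangle.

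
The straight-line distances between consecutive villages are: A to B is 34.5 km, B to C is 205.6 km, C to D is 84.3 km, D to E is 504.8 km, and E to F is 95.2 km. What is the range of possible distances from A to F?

The maximum is all hops collinear in one direction: 34.5 + 205.6 + 84.3 + 504.8 + 95.2 = 924.4.
The longest hop is 504.8; the others sum to 419.6. Folding the others back against it leaves at least 504.8 − 419.6 = 85.2.

85.2 ≤ AF ≤ 924.4 km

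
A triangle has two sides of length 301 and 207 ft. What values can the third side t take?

By the triangle inequality, t must be less than 301 + 207 = 508 and greater than |301 − 207| = 94.

94 < t < 508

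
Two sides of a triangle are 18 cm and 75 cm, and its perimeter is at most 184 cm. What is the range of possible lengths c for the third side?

Triangle inequality alone gives 57 < c < 93.
The perimeter condition gives c ≤ 184 − 18 − 75 = 91.
Intersecting the two: 57 < c ≤ 91.

57 < c ≤ 91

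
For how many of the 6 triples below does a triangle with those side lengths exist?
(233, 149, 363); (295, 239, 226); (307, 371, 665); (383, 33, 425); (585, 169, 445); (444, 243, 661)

5

(149,233,363): 149+233 > 363 → valid
(226,239,295): 226+239 > 295 → valid
(307,371,665): 307+371 > 665 → valid
(33,383,425): 33+383 ≤ 425 → not valid
(169,445,585): 169+445 > 585 → valid
(243,444,661): 243+444 > 661 → valid
5 of the 6 triples form a triangle.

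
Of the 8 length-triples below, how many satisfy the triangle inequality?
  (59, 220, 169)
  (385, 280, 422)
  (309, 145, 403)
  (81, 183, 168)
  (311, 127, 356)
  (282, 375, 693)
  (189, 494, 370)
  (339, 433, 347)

7

(59,169,220): 59+169 > 220 → valid
(280,385,422): 280+385 > 422 → valid
(145,309,403): 145+309 > 403 → valid
(81,168,183): 81+168 > 183 → valid
(127,311,356): 127+311 > 356 → valid
(282,375,693): 282+375 ≤ 693 → not valid
(189,370,494): 189+370 > 494 → valid
(339,347,433): 339+347 > 433 → valid
7 of the 8 triples form a triangle.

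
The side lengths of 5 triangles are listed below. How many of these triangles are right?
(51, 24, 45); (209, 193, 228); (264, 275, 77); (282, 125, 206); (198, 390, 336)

3

(51,24,45): 24²+45² = 2601 = 51² → right
(209,193,228): 193²+209² = 80930 > 51984 = 228² → acute
(264,275,77): 77²+264² = 75625 = 275² → right
(282,125,206): 125²+206² = 58061 < 79524 = 282² → obtuse
(198,390,336): 198²+336² = 152100 = 390² → right
3 of the 5 are right.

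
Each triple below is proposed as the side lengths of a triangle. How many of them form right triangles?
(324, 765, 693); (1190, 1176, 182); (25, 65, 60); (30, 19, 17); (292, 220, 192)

(324,765,693): 324²+693² = 585225 = 765² → right
(1190,1176,182): 182²+1176² = 1416100 = 1190² → right
(25,65,60): 25²+60² = 4225 = 65² → right
(30,19,17): 17²+19² = 650 < 900 = 30² → obtuse
(292,220,192): 192²+220² = 85264 = 292² → right
4 of the 5 are right.

4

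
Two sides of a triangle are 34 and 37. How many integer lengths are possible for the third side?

The third side lies in the open interval (3, 71).
Integers from 4 to 70 inclusive: 70 − 4 + 1 = 67.

67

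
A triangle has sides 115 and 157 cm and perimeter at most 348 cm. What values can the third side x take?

Triangle inequality alone gives 42 < x < 272.
The perimeter condition gives x ≤ 348 − 115 − 157 = 76.
Intersecting the two: 42 < x ≤ 76.

42 < x ≤ 76 cm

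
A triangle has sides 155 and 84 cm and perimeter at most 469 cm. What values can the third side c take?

Triangle inequality alone gives 71 < c < 239.
The perimeter condition gives c ≤ 469 − 155 − 84 = 230.
Intersecting the two: 71 < c ≤ 230.

71 < c ≤ 230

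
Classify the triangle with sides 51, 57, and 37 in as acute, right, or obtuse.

Compare the square of the longest side to the sum of squares of the other two: 37² + 51² = 3970 > 3249 = 57².

acute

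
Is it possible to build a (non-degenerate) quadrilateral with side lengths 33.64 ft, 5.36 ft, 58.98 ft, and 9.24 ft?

No

For a quadrilateral, each side must be shorter than the sum of the others.
Here the longest side is 58.98, but the remaining 3 sides sum to only 48.24.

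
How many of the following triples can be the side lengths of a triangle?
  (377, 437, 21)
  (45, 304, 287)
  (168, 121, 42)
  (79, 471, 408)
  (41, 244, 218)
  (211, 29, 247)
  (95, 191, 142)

4

(21,377,437): 21+377 ≤ 437 → not valid
(45,287,304): 45+287 > 304 → valid
(42,121,168): 42+121 ≤ 168 → not valid
(79,408,471): 79+408 > 471 → valid
(41,218,244): 41+218 > 244 → valid
(29,211,247): 29+211 ≤ 247 → not valid
(95,142,191): 95+142 > 191 → valid
4 of the 7 triples form a triangle.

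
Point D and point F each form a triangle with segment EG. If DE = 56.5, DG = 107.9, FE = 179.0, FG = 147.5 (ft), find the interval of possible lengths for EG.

From triangle DEG: |56.5 − 107.9| < EG < 56.5 + 107.9, i.e. 51.4 < EG < 164.4.
From triangle FEG: 31.5 < EG < 326.5.
Both must hold, so EG lies in the intersection.

51.4 < EG < 164.4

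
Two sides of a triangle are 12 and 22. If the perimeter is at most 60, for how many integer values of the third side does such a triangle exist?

Triangle inequality: 10 < x < 34. Perimeter ≤ 60 gives x ≤ 60 − 12 − 22 = 26.
So 10 < x ≤ 26; integers 11 through 26: 16 values.

16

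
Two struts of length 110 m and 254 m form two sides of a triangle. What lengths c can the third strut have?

144 < c < 364

By the triangle inequality, c must be less than 110 + 254 = 364 and greater than |110 − 254| = 144.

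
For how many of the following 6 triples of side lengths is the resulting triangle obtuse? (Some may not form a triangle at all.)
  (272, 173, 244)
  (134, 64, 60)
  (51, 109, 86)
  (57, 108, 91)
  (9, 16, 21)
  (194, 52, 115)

(272,173,244): 173²+244² = 89465 > 73984 = 272² → acute
(134,64,60): 60+64 ≤ 134, not a triangle
(51,109,86): 51²+86² = 9997 < 11881 = 109² → obtuse
(57,108,91): 57²+91² = 11530 < 11664 = 108² → obtuse
(9,16,21): 9²+16² = 337 < 441 = 21² → obtuse
(194,52,115): 52+115 ≤ 194, not a triangle
3 of the 6 are obtuse.

3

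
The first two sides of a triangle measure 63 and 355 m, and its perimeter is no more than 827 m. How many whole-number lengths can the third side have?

117

Triangle inequality: 292 < x < 418. Perimeter ≤ 827 gives x ≤ 827 − 63 − 355 = 409.
So 292 < x ≤ 409; integers 293 through 409: 117 values.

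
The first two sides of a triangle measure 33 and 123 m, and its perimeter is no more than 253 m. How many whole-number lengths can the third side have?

Triangle inequality: 90 < x < 156. Perimeter ≤ 253 gives x ≤ 253 − 33 − 123 = 97.
So 90 < x ≤ 97; integers 91 through 97: 7 values.

7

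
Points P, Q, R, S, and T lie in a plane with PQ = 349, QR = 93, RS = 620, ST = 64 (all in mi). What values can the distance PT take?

The maximum is all hops collinear in one direction: 349 + 93 + 620 + 64 = 1126.
The longest hop is 620; the others sum to 506. Folding the others back against it leaves at least 620 − 506 = 114.

114 ≤ PT ≤ 1126 mi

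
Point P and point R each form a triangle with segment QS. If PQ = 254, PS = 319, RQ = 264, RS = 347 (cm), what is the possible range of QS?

83 < QS < 573

From triangle PQS: |254 − 319| < QS < 254 + 319, i.e. 65 < QS < 573.
From triangle RQS: 83 < QS < 611.
Both must hold, so QS lies in the intersection.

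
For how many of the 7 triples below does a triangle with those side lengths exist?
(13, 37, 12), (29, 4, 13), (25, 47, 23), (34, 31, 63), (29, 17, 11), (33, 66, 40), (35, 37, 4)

4

(12,13,37): 12+13 ≤ 37 → not valid
(4,13,29): 4+13 ≤ 29 → not valid
(23,25,47): 23+25 > 47 → valid
(31,34,63): 31+34 > 63 → valid
(11,17,29): 11+17 ≤ 29 → not valid
(33,40,66): 33+40 > 66 → valid
(4,35,37): 4+35 > 37 → valid
4 of the 7 triples form a triangle.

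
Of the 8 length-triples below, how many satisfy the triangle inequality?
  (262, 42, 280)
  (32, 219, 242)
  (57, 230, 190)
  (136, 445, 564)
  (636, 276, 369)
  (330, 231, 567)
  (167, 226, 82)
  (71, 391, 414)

(42,262,280): 42+262 > 280 → valid
(32,219,242): 32+219 > 242 → valid
(57,190,230): 57+190 > 230 → valid
(136,445,564): 136+445 > 564 → valid
(276,369,636): 276+369 > 636 → valid
(231,330,567): 231+330 ≤ 567 → not valid
(82,167,226): 82+167 > 226 → valid
(71,391,414): 71+391 > 414 → valid
7 of the 8 triples form a triangle.

7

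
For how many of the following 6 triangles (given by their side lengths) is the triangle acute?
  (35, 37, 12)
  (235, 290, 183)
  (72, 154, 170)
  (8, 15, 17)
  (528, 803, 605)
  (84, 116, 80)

(35,37,12): 12²+35² = 1369 = 37² → right
(235,290,183): 183²+235² = 88714 > 84100 = 290² → acute
(72,154,170): 72²+154² = 28900 = 170² → right
(8,15,17): 8²+15² = 289 = 17² → right
(528,803,605): 528²+605² = 644809 = 803² → right
(84,116,80): 80²+84² = 13456 = 116² → right
1 of the 6 is acute.

1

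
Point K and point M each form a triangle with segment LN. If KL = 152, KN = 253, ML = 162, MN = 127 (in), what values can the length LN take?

101 < LN < 289

From triangle KLN: |152 − 253| < LN < 152 + 253, i.e. 101 < LN < 405.
From triangle MLN: 35 < LN < 289.
Both must hold, so LN lies in the intersection.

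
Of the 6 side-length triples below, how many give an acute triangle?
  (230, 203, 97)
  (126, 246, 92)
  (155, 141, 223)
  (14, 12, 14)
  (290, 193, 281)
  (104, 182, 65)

(230,203,97): 97²+203² = 50618 < 52900 = 230² → obtuse
(126,246,92): 92+126 ≤ 246, not a triangle
(155,141,223): 141²+155² = 43906 < 49729 = 223² → obtuse
(14,12,14): 12²+14² = 340 > 196 = 14² → acute
(290,193,281): 193²+281² = 116210 > 84100 = 290² → acute
(104,182,65): 65+104 ≤ 182, not a triangle
2 of the 6 are acute.

2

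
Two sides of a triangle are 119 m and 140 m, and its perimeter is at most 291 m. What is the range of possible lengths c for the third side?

Triangle inequality alone gives 21 < c < 259.
The perimeter condition gives c ≤ 291 − 119 − 140 = 32.
Intersecting the two: 21 < c ≤ 32.

21 < c ≤ 32 m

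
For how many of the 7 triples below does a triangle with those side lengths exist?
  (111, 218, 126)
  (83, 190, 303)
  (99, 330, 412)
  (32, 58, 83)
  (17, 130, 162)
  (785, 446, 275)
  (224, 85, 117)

(111,126,218): 111+126 > 218 → valid
(83,190,303): 83+190 ≤ 303 → not valid
(99,330,412): 99+330 > 412 → valid
(32,58,83): 32+58 > 83 → valid
(17,130,162): 17+130 ≤ 162 → not valid
(275,446,785): 275+446 ≤ 785 → not valid
(85,117,224): 85+117 ≤ 224 → not valid
3 of the 7 triples form a triangle.

3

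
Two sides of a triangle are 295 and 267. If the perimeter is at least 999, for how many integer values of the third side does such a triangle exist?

125

Triangle inequality: 28 < x < 562. Perimeter ≥ 999 gives x ≥ 999 − 295 − 267 = 437.
So 437 ≤ x < 562; integers 437 through 561: 125 values.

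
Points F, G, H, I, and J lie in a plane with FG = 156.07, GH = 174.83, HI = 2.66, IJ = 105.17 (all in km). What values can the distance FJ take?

0 ≤ FJ ≤ 438.73 km

The maximum is all hops collinear in one direction: 156.07 + 174.83 + 2.66 + 105.17 = 438.73.
The longest hop is 174.83; the others sum to 263.90. Since 174.83 ≤ 263.90, the path can fold back on itself completely, so the minimum distance is 0.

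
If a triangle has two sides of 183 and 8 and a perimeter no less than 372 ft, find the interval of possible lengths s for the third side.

181 ≤ s < 191

Triangle inequality alone gives 175 < s < 191.
The perimeter condition gives s ≥ 372 − 183 − 8 = 181.
Intersecting the two: 181 ≤ s < 191.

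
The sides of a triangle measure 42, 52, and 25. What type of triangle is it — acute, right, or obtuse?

Compare the square of the longest side to the sum of squares of the other two: 25² + 42² = 2389 < 2704 = 52².

obtuse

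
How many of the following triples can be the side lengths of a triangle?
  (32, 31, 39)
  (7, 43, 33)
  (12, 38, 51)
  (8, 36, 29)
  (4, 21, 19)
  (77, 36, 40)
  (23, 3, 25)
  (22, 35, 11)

4

(31,32,39): 31+32 > 39 → valid
(7,33,43): 7+33 ≤ 43 → not valid
(12,38,51): 12+38 ≤ 51 → not valid
(8,29,36): 8+29 > 36 → valid
(4,19,21): 4+19 > 21 → valid
(36,40,77): 36+40 ≤ 77 → not valid
(3,23,25): 3+23 > 25 → valid
(11,22,35): 11+22 ≤ 35 → not valid
4 of the 8 triples form a triangle.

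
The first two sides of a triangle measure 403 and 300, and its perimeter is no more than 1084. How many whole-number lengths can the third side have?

Triangle inequality: 103 < x < 703. Perimeter ≤ 1084 gives x ≤ 1084 − 403 − 300 = 381.
So 103 < x ≤ 381; integers 104 through 381: 278 values.

278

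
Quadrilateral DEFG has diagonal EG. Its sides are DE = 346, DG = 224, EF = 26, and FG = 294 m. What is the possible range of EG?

From triangle DEG: |346 − 224| < EG < 346 + 224, i.e. 122 < EG < 570.
From triangle FEG: 268 < EG < 320.
Both must hold, so EG lies in the intersection.

268 < EG < 320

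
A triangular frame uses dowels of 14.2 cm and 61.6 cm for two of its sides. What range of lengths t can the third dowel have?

47.4 < t < 75.8

By the triangle inequality, t must be less than 14.2 + 61.6 = 75.8 and greater than |14.2 − 61.6| = 47.4.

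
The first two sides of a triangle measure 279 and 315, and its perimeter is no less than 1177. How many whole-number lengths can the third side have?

Triangle inequality: 36 < x < 594. Perimeter ≥ 1177 gives x ≥ 1177 − 279 − 315 = 583.
So 583 ≤ x < 594; integers 583 through 593: 11 values.

11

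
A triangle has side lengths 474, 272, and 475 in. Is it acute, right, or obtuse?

acute

Compare the square of the longest side to the sum of squares of the other two: 272² + 474² = 298660 > 225625 = 475².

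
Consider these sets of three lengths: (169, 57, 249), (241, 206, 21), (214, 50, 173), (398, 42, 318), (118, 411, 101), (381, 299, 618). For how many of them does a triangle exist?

2

(57,169,249): 57+169 ≤ 249 → not valid
(21,206,241): 21+206 ≤ 241 → not valid
(50,173,214): 50+173 > 214 → valid
(42,318,398): 42+318 ≤ 398 → not valid
(101,118,411): 101+118 ≤ 411 → not valid
(299,381,618): 299+381 > 618 → valid
2 of the 6 triples form a triangle.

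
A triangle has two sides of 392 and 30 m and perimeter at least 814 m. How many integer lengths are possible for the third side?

Triangle inequality: 362 < x < 422. Perimeter ≥ 814 gives x ≥ 814 − 392 − 30 = 392.
So 392 ≤ x < 422; integers 392 through 421: 30 values.

30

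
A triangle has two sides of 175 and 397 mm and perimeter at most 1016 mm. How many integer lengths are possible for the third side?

Triangle inequality: 222 < x < 572. Perimeter ≤ 1016 gives x ≤ 1016 − 175 − 397 = 444.
So 222 < x ≤ 444; integers 223 through 444: 222 values.

222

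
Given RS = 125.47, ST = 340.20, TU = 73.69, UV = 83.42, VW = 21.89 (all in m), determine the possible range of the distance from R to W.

35.73 ≤ RW ≤ 644.67 m

The maximum is all hops collinear in one direction: 125.47 + 340.20 + 73.69 + 83.42 + 21.89 = 644.67.
The longest hop is 340.20; the others sum to 304.47. Folding the others back against it leaves at least 340.20 − 304.47 = 35.73.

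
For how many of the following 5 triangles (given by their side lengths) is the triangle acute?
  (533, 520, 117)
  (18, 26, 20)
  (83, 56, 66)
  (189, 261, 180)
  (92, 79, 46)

2

(533,520,117): 117²+520² = 284089 = 533² → right
(18,26,20): 18²+20² = 724 > 676 = 26² → acute
(83,56,66): 56²+66² = 7492 > 6889 = 83² → acute
(189,261,180): 180²+189² = 68121 = 261² → right
(92,79,46): 46²+79² = 8357 < 8464 = 92² → obtuse
2 of the 5 are acute.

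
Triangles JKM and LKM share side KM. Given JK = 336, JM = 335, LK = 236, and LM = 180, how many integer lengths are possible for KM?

359

From triangle JKM: 1 < KM < 671.
From triangle LKM: 56 < KM < 416.
Intersection: 56 < KM < 416, so integers 57 through 415: 359 values.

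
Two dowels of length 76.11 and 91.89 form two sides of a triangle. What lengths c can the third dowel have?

By the triangle inequality, c must be less than 76.11 + 91.89 = 168.00 and greater than |76.11 − 91.89| = 15.78.

15.78 < c < 168.00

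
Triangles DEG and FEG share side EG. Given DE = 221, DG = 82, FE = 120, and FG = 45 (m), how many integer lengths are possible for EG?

25

From triangle DEG: 139 < EG < 303.
From triangle FEG: 75 < EG < 165.
Intersection: 139 < EG < 165, so integers 140 through 164: 25 values.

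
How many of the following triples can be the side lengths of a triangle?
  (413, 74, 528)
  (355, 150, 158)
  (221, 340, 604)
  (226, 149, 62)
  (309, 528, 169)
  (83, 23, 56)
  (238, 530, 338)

1

(74,413,528): 74+413 ≤ 528 → not valid
(150,158,355): 150+158 ≤ 355 → not valid
(221,340,604): 221+340 ≤ 604 → not valid
(62,149,226): 62+149 ≤ 226 → not valid
(169,309,528): 169+309 ≤ 528 → not valid
(23,56,83): 23+56 ≤ 83 → not valid
(238,338,530): 238+338 > 530 → valid
1 of the 7 triples forms a triangle.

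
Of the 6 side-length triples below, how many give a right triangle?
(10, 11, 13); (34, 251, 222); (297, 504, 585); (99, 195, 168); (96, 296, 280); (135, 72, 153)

4

(10,11,13): 10²+11² = 221 > 169 = 13² → acute
(34,251,222): 34²+222² = 50440 < 63001 = 251² → obtuse
(297,504,585): 297²+504² = 342225 = 585² → right
(99,195,168): 99²+168² = 38025 = 195² → right
(96,296,280): 96²+280² = 87616 = 296² → right
(135,72,153): 72²+135² = 23409 = 153² → right
4 of the 6 are right.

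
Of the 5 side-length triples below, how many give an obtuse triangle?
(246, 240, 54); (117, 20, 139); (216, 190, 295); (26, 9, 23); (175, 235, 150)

(246,240,54): 54²+240² = 60516 = 246² → right
(117,20,139): 20+117 ≤ 139, not a triangle
(216,190,295): 190²+216² = 82756 < 87025 = 295² → obtuse
(26,9,23): 9²+23² = 610 < 676 = 26² → obtuse
(175,235,150): 150²+175² = 53125 < 55225 = 235² → obtuse
3 of the 5 are obtuse.

3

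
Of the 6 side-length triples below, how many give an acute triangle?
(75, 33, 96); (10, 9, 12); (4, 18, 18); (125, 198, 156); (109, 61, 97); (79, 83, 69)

(75,33,96): 33²+75² = 6714 < 9216 = 96² → obtuse
(10,9,12): 9²+10² = 181 > 144 = 12² → acute
(4,18,18): 4²+18² = 340 > 324 = 18² → acute
(125,198,156): 125²+156² = 39961 > 39204 = 198² → acute
(109,61,97): 61²+97² = 13130 > 11881 = 109² → acute
(79,83,69): 69²+79² = 11002 > 6889 = 83² → acute
5 of the 6 are acute.

5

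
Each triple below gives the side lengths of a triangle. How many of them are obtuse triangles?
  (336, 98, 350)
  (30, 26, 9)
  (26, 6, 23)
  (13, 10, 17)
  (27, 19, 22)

3

(336,98,350): 98²+336² = 122500 = 350² → right
(30,26,9): 9²+26² = 757 < 900 = 30² → obtuse
(26,6,23): 6²+23² = 565 < 676 = 26² → obtuse
(13,10,17): 10²+13² = 269 < 289 = 17² → obtuse
(27,19,22): 19²+22² = 845 > 729 = 27² → acute
3 of the 5 are obtuse.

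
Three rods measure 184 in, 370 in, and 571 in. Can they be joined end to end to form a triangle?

No

The longest side is 571, but the other two sum to only 554.
554 < 571, so the triangle inequality fails.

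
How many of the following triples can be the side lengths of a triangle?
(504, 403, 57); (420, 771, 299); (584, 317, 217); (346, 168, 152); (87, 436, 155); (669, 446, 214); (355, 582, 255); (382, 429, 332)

2

(57,403,504): 57+403 ≤ 504 → not valid
(299,420,771): 299+420 ≤ 771 → not valid
(217,317,584): 217+317 ≤ 584 → not valid
(152,168,346): 152+168 ≤ 346 → not valid
(87,155,436): 87+155 ≤ 436 → not valid
(214,446,669): 214+446 ≤ 669 → not valid
(255,355,582): 255+355 > 582 → valid
(332,382,429): 332+382 > 429 → valid
2 of the 8 triples form a triangle.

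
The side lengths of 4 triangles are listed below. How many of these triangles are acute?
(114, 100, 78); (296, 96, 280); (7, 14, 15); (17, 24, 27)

(114,100,78): 78²+100² = 16084 > 12996 = 114² → acute
(296,96,280): 96²+280² = 87616 = 296² → right
(7,14,15): 7²+14² = 245 > 225 = 15² → acute
(17,24,27): 17²+24² = 865 > 729 = 27² → acute
3 of the 4 are acute.

3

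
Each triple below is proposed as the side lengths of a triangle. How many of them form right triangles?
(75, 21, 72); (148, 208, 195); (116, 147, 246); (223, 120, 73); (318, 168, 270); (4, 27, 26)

2

(75,21,72): 21²+72² = 5625 = 75² → right
(148,208,195): 148²+195² = 59929 > 43264 = 208² → acute
(116,147,246): 116²+147² = 35065 < 60516 = 246² → obtuse
(223,120,73): 73+120 ≤ 223, not a triangle
(318,168,270): 168²+270² = 101124 = 318² → right
(4,27,26): 4²+26² = 692 < 729 = 27² → obtuse
2 of the 6 are right.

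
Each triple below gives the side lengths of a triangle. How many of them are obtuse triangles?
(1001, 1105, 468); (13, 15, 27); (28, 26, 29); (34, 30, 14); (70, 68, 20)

(1001,1105,468): 468²+1001² = 1221025 = 1105² → right
(13,15,27): 13²+15² = 394 < 729 = 27² → obtuse
(28,26,29): 26²+28² = 1460 > 841 = 29² → acute
(34,30,14): 14²+30² = 1096 < 1156 = 34² → obtuse
(70,68,20): 20²+68² = 5024 > 4900 = 70² → acute
2 of the 5 are obtuse.

2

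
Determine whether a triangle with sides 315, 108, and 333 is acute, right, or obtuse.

Compare the square of the longest side to the sum of squares of the other two: 108² + 315² = 110889 = 333².

right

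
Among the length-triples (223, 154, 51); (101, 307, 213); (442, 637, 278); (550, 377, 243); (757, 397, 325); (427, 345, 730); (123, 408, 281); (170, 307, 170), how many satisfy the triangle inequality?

5

(51,154,223): 51+154 ≤ 223 → not valid
(101,213,307): 101+213 > 307 → valid
(278,442,637): 278+442 > 637 → valid
(243,377,550): 243+377 > 550 → valid
(325,397,757): 325+397 ≤ 757 → not valid
(345,427,730): 345+427 > 730 → valid
(123,281,408): 123+281 ≤ 408 → not valid
(170,170,307): 170+170 > 307 → valid
5 of the 8 triples form a triangle.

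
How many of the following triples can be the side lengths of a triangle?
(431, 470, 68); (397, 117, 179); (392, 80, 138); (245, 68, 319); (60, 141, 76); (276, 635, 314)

1

(68,431,470): 68+431 > 470 → valid
(117,179,397): 117+179 ≤ 397 → not valid
(80,138,392): 80+138 ≤ 392 → not valid
(68,245,319): 68+245 ≤ 319 → not valid
(60,76,141): 60+76 ≤ 141 → not valid
(276,314,635): 276+314 ≤ 635 → not valid
1 of the 6 triples forms a triangle.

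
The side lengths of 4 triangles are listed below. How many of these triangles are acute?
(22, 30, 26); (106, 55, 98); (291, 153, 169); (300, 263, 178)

3

(22,30,26): 22²+26² = 1160 > 900 = 30² → acute
(106,55,98): 55²+98² = 12629 > 11236 = 106² → acute
(291,153,169): 153²+169² = 51970 < 84681 = 291² → obtuse
(300,263,178): 178²+263² = 100853 > 90000 = 300² → acute
3 of the 4 are acute.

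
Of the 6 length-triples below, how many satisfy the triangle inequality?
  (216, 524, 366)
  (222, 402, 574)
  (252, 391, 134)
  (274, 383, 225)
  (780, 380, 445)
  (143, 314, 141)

4

(216,366,524): 216+366 > 524 → valid
(222,402,574): 222+402 > 574 → valid
(134,252,391): 134+252 ≤ 391 → not valid
(225,274,383): 225+274 > 383 → valid
(380,445,780): 380+445 > 780 → valid
(141,143,314): 141+143 ≤ 314 → not valid
4 of the 6 triples form a triangle.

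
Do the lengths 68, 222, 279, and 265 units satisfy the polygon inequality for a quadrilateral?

Yes

A quadrilateral exists iff every side is shorter than the sum of the others — equivalently, the longest side is less than the sum of the rest.
Longest side 279 < 555 (sum of the remaining 3), so yes.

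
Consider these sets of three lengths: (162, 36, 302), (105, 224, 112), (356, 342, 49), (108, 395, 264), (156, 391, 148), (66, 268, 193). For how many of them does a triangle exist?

1

(36,162,302): 36+162 ≤ 302 → not valid
(105,112,224): 105+112 ≤ 224 → not valid
(49,342,356): 49+342 > 356 → valid
(108,264,395): 108+264 ≤ 395 → not valid
(148,156,391): 148+156 ≤ 391 → not valid
(66,193,268): 66+193 ≤ 268 → not valid
1 of the 6 triples forms a triangle.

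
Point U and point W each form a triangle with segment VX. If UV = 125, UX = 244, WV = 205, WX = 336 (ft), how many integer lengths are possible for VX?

From triangle UVX: 119 < VX < 369.
From triangle WVX: 131 < VX < 541.
Intersection: 131 < VX < 369, so integers 132 through 368: 237 values.

237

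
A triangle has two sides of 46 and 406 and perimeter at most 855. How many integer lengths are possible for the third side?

43

Triangle inequality: 360 < x < 452. Perimeter ≤ 855 gives x ≤ 855 − 46 − 406 = 403.
So 360 < x ≤ 403; integers 361 through 403: 43 values.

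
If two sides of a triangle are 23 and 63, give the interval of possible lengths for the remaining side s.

By the triangle inequality, s must be less than 23 + 63 = 86 and greater than |23 − 63| = 40.

40 < s < 86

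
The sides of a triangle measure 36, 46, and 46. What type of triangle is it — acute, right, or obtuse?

acute

Compare the square of the longest side to the sum of squares of the other two: 36² + 46² = 3412 > 2116 = 46².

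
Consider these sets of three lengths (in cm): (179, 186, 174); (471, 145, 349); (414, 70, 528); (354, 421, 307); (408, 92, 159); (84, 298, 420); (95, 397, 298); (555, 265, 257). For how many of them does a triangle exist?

3

(174,179,186): 174+179 > 186 → valid
(145,349,471): 145+349 > 471 → valid
(70,414,528): 70+414 ≤ 528 → not valid
(307,354,421): 307+354 > 421 → valid
(92,159,408): 92+159 ≤ 408 → not valid
(84,298,420): 84+298 ≤ 420 → not valid
(95,298,397): 95+298 ≤ 397 → not valid
(257,265,555): 257+265 ≤ 555 → not valid
3 of the 8 triples form a triangle.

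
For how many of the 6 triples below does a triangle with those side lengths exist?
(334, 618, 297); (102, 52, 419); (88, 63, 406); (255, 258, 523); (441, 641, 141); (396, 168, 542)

(297,334,618): 297+334 > 618 → valid
(52,102,419): 52+102 ≤ 419 → not valid
(63,88,406): 63+88 ≤ 406 → not valid
(255,258,523): 255+258 ≤ 523 → not valid
(141,441,641): 141+441 ≤ 641 → not valid
(168,396,542): 168+396 > 542 → valid
2 of the 6 triples form a triangle.

2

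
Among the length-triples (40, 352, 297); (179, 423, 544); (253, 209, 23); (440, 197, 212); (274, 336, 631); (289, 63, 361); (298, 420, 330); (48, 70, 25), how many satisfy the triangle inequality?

3

(40,297,352): 40+297 ≤ 352 → not valid
(179,423,544): 179+423 > 544 → valid
(23,209,253): 23+209 ≤ 253 → not valid
(197,212,440): 197+212 ≤ 440 → not valid
(274,336,631): 274+336 ≤ 631 → not valid
(63,289,361): 63+289 ≤ 361 → not valid
(298,330,420): 298+330 > 420 → valid
(25,48,70): 25+48 > 70 → valid
3 of the 8 triples form a triangle.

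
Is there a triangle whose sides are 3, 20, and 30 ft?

The longest side is 30, but the other two sum to only 23.
23 < 30, so the triangle inequality fails.

No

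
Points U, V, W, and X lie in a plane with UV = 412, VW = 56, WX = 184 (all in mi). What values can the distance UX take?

172 ≤ UX ≤ 652 mi

The maximum is all hops collinear in one direction: 412 + 56 + 184 = 652.
The longest hop is 412; the others sum to 240. Folding the others back against it leaves at least 412 − 240 = 172.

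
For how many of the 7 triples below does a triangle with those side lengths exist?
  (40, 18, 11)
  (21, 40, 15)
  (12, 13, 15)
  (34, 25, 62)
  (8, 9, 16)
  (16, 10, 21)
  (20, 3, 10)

3

(11,18,40): 11+18 ≤ 40 → not valid
(15,21,40): 15+21 ≤ 40 → not valid
(12,13,15): 12+13 > 15 → valid
(25,34,62): 25+34 ≤ 62 → not valid
(8,9,16): 8+9 > 16 → valid
(10,16,21): 10+16 > 21 → valid
(3,10,20): 3+10 ≤ 20 → not valid
3 of the 7 triples form a triangle.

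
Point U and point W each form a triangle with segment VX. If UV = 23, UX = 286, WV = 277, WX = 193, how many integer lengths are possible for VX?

45

From triangle UVX: 263 < VX < 309.
From triangle WVX: 84 < VX < 470.
Intersection: 263 < VX < 309, so integers 264 through 308: 45 values.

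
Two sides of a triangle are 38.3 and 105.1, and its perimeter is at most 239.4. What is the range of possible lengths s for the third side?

66.8 < s ≤ 96.0

Triangle inequality alone gives 66.8 < s < 143.4.
The perimeter condition gives s ≤ 239.4 − 38.3 − 105.1 = 96.0.
Intersecting the two: 66.8 < s ≤ 96.0.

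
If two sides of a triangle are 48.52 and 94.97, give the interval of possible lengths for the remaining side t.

46.45 < t < 143.49

By the triangle inequality, t must be less than 48.52 + 94.97 = 143.49 and greater than |48.52 − 94.97| = 46.45.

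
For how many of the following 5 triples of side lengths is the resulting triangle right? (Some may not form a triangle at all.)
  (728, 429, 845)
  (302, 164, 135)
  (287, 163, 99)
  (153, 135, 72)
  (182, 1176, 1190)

(728,429,845): 429²+728² = 714025 = 845² → right
(302,164,135): 135+164 ≤ 302, not a triangle
(287,163,99): 99+163 ≤ 287, not a triangle
(153,135,72): 72²+135² = 23409 = 153² → right
(182,1176,1190): 182²+1176² = 1416100 = 1190² → right
3 of the 5 are right.

3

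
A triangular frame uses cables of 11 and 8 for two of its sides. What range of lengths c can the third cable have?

3 < c < 19

By the triangle inequality, c must be less than 11 + 8 = 19 and greater than |11 − 8| = 3.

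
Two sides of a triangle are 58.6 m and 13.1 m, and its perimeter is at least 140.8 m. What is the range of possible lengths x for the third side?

Triangle inequality alone gives 45.5 < x < 71.7.
The perimeter condition gives x ≥ 140.8 − 58.6 − 13.1 = 69.1.
Intersecting the two: 69.1 ≤ x < 71.7.

69.1 ≤ x < 71.7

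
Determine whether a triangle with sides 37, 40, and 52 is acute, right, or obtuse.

acute

Compare the square of the longest side to the sum of squares of the other two: 37² + 40² = 2969 > 2704 = 52².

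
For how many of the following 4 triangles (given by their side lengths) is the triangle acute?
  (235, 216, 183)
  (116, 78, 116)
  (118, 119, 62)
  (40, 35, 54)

(235,216,183): 183²+216² = 80145 > 55225 = 235² → acute
(116,78,116): 78²+116² = 19540 > 13456 = 116² → acute
(118,119,62): 62²+118² = 17768 > 14161 = 119² → acute
(40,35,54): 35²+40² = 2825 < 2916 = 54² → obtuse
3 of the 4 are acute.

3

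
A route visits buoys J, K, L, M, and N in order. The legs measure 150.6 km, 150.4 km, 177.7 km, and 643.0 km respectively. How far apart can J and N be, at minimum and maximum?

164.3 ≤ JN ≤ 1121.7 km

The maximum is all hops collinear in one direction: 150.6 + 150.4 + 177.7 + 643.0 = 1121.7.
The longest hop is 643.0; the others sum to 478.7. Folding the others back against it leaves at least 643.0 − 478.7 = 164.3.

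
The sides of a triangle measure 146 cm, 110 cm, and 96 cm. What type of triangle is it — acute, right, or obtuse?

right

Compare the square of the longest side to the sum of squares of the other two: 96² + 110² = 21316 = 146².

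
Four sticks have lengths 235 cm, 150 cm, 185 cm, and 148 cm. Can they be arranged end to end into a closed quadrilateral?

A quadrilateral exists iff every side is shorter than the sum of the others — equivalently, the longest side is less than the sum of the rest.
Longest side 235 < 483 (sum of the remaining 3), so yes.

Yes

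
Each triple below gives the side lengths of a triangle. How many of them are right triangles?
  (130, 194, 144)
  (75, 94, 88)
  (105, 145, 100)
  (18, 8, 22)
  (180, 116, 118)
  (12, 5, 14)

2

(130,194,144): 130²+144² = 37636 = 194² → right
(75,94,88): 75²+88² = 13369 > 8836 = 94² → acute
(105,145,100): 100²+105² = 21025 = 145² → right
(18,8,22): 8²+18² = 388 < 484 = 22² → obtuse
(180,116,118): 116²+118² = 27380 < 32400 = 180² → obtuse
(12,5,14): 5²+12² = 169 < 196 = 14² → obtuse
2 of the 6 are right.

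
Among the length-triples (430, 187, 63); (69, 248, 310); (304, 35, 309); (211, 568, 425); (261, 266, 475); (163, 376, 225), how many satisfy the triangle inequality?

(63,187,430): 63+187 ≤ 430 → not valid
(69,248,310): 69+248 > 310 → valid
(35,304,309): 35+304 > 309 → valid
(211,425,568): 211+425 > 568 → valid
(261,266,475): 261+266 > 475 → valid
(163,225,376): 163+225 > 376 → valid
5 of the 6 triples form a triangle.

5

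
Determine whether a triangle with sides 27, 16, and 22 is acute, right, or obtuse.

Compare the square of the longest side to the sum of squares of the other two: 16² + 22² = 740 > 729 = 27².

acute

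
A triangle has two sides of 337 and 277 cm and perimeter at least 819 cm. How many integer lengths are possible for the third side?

409

Triangle inequality: 60 < x < 614. Perimeter ≥ 819 gives x ≥ 819 − 337 − 277 = 205.
So 205 ≤ x < 614; integers 205 through 613: 409 values.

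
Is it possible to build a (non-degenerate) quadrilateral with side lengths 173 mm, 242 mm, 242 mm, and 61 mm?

A quadrilateral exists iff every side is shorter than the sum of the others — equivalently, the longest side is less than the sum of the rest.
Longest side 242 < 476 (sum of the remaining 3), so yes.

Yes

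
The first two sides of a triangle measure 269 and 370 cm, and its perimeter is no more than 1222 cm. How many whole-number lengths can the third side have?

Triangle inequality: 101 < x < 639. Perimeter ≤ 1222 gives x ≤ 1222 − 269 − 370 = 583.
So 101 < x ≤ 583; integers 102 through 583: 482 values.

482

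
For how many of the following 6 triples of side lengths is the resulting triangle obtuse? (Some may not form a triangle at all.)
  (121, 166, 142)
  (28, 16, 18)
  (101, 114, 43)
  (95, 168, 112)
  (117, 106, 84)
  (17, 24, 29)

(121,166,142): 121²+142² = 34805 > 27556 = 166² → acute
(28,16,18): 16²+18² = 580 < 784 = 28² → obtuse
(101,114,43): 43²+101² = 12050 < 12996 = 114² → obtuse
(95,168,112): 95²+112² = 21569 < 28224 = 168² → obtuse
(117,106,84): 84²+106² = 18292 > 13689 = 117² → acute
(17,24,29): 17²+24² = 865 > 841 = 29² → acute
3 of the 6 are obtuse.

3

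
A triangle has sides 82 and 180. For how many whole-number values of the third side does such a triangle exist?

163

The third side lies in the open interval (98, 262).
Integers from 99 to 261 inclusive: 261 − 99 + 1 = 163.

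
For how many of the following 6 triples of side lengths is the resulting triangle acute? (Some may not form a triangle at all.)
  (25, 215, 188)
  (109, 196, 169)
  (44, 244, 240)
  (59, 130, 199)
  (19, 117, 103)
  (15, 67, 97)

1

(25,215,188): 25+188 ≤ 215, not a triangle
(109,196,169): 109²+169² = 40442 > 38416 = 196² → acute
(44,244,240): 44²+240² = 59536 = 244² → right
(59,130,199): 59+130 ≤ 199, not a triangle
(19,117,103): 19²+103² = 10970 < 13689 = 117² → obtuse
(15,67,97): 15+67 ≤ 97, not a triangle
1 of the 6 is acute.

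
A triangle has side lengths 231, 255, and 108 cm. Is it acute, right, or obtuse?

right

Compare the square of the longest side to the sum of squares of the other two: 108² + 231² = 65025 = 255².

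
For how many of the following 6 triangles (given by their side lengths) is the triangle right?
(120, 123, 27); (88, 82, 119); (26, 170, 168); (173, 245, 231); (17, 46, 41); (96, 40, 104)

3

(120,123,27): 27²+120² = 15129 = 123² → right
(88,82,119): 82²+88² = 14468 > 14161 = 119² → acute
(26,170,168): 26²+168² = 28900 = 170² → right
(173,245,231): 173²+231² = 83290 > 60025 = 245² → acute
(17,46,41): 17²+41² = 1970 < 2116 = 46² → obtuse
(96,40,104): 40²+96² = 10816 = 104² → right
3 of the 6 are right.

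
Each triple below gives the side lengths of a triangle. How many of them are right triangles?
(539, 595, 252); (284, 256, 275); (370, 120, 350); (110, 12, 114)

(539,595,252): 252²+539² = 354025 = 595² → right
(284,256,275): 256²+275² = 141161 > 80656 = 284² → acute
(370,120,350): 120²+350² = 136900 = 370² → right
(110,12,114): 12²+110² = 12244 < 12996 = 114² → obtuse
2 of the 4 are right.

2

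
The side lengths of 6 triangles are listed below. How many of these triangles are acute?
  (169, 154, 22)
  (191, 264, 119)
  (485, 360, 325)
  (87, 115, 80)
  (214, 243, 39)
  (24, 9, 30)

(169,154,22): 22²+154² = 24200 < 28561 = 169² → obtuse
(191,264,119): 119²+191² = 50642 < 69696 = 264² → obtuse
(485,360,325): 325²+360² = 235225 = 485² → right
(87,115,80): 80²+87² = 13969 > 13225 = 115² → acute
(214,243,39): 39²+214² = 47317 < 59049 = 243² → obtuse
(24,9,30): 9²+24² = 657 < 900 = 30² → obtuse
1 of the 6 is acute.

1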